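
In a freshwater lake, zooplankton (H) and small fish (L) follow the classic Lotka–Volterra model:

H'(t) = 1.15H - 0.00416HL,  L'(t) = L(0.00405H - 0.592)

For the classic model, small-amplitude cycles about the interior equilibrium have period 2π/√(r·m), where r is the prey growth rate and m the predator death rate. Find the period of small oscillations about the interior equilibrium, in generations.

T ≈ 7.62 generations

Here r = 1.15 and m = 0.592, so r·m = 0.681.
ω = √0.681 = 0.825 per generation, hence T = 2π/ω ≈ 7.62 generations.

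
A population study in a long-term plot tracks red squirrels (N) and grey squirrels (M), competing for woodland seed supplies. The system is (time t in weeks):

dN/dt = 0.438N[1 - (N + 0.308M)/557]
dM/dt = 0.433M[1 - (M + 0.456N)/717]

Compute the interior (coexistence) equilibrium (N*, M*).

N* ≈ 391, M* ≈ 539

Setting both brackets to zero gives the nullclines N + 0.308M = 557 and 0.456N + M = 717.
Substituting M = 717 - 0.456N into the first: N(1 - 0.308·0.456) = 557 - 0.308·717.
So N* = 336/0.86 = 391, and then M* = 717 - 0.456·391 = 539.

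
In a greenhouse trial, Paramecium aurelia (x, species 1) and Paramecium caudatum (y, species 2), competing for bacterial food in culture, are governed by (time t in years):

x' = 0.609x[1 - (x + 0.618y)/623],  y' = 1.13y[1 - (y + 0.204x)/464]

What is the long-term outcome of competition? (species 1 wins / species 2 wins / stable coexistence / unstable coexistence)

stable coexistence

Compare the nullcline intercepts: K1/α12 = 623/0.618 = 1010 > K2 = 464; K2/α21 = 464/0.204 = 2270 > K1 = 623.
Since both inequalities hold, each species can invade when rare, so the interior equilibrium is stable.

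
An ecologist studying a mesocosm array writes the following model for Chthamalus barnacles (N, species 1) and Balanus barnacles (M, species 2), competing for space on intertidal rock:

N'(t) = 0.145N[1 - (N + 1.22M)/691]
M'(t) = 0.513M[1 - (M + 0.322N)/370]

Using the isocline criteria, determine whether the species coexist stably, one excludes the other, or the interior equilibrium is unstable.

Compare the nullcline intercepts: K1/α12 = 691/1.22 = 566 > K2 = 370; K2/α21 = 370/0.322 = 1150 > K1 = 691.
Since both inequalities hold, each species can invade when rare, so the interior equilibrium is stable.

stable coexistence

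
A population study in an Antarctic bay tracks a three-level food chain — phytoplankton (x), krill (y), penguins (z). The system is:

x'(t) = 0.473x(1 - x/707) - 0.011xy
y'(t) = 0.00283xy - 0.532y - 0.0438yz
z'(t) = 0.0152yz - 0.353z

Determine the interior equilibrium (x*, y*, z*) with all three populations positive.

From dz/dt = 0: 0.0152y* = 0.353, so y* = 23.2.
From dx/dt = 0: 0.473(1 - x*/707) = 0.011·23.2, giving x* = 707·(1 - 0.54) = 325.
From dy/dt = 0: 0.00283·325 - 0.532 = 0.0438z*, so z* = 0.388/0.0438 = 8.86.

x* ≈ 325, y* ≈ 23.2, z* ≈ 8.86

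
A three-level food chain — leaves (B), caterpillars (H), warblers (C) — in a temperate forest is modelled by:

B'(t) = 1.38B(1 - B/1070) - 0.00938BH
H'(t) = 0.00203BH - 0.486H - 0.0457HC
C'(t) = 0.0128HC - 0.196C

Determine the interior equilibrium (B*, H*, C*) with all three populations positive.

B* ≈ 959, H* ≈ 15.3, C* ≈ 31.9

From dC/dt = 0: 0.0128H* = 0.196, so H* = 15.3.
From dB/dt = 0: 1.38(1 - B*/1070) = 0.00938·15.3, giving B* = 1070·(1 - 0.104) = 959.
From dH/dt = 0: 0.00203·959 - 0.486 = 0.0457C*, so C* = 1.46/0.0457 = 31.9.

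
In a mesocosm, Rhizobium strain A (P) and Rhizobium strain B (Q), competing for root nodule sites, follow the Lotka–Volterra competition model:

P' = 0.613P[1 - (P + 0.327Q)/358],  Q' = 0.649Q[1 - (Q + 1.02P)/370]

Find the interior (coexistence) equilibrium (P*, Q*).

Setting both brackets to zero gives the nullclines P + 0.327Q = 358 and 1.02P + Q = 370.
Substituting Q = 370 - 1.02P into the first: P(1 - 0.327·1.02) = 358 - 0.327·370.
So P* = 237/0.666 = 356, and then Q* = 370 - 1.02·356 = 7.26.

P* ≈ 356, Q* ≈ 7.26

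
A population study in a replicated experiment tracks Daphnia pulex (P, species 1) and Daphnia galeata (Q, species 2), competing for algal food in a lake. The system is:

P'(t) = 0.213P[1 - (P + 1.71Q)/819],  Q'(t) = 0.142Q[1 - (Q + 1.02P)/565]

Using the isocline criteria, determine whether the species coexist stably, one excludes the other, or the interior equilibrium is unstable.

unstable coexistence (outcome depends on initial conditions)

Compare the nullcline intercepts: K1/α12 = 819/1.71 = 479 < K2 = 565; K2/α21 = 565/1.02 = 554 < K1 = 819.
Since both are reversed, neither can invade when rare; the interior point is a saddle.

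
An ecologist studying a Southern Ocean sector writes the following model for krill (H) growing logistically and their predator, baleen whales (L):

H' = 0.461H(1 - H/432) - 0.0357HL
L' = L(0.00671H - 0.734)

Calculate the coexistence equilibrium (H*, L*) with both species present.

From dL/dt = 0 with L > 0: 0.00671H* = 0.734, so H* = 109.
Substitute into dH/dt = 0: 0.461(1 - 109/432) = 0.0357L*.
The bracket is 0.747, giving L* = 0.344/0.0357 = 9.64.

H* ≈ 109, L* ≈ 9.64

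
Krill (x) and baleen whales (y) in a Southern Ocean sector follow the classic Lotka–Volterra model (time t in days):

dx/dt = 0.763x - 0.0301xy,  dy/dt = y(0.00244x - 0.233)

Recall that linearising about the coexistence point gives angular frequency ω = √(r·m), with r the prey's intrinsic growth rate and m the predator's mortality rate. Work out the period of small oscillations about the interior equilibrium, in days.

Here r = 0.763 and m = 0.233, so r·m = 0.178.
ω = √0.178 = 0.422 per day, hence T = 2π/ω ≈ 14.9 days.

T ≈ 14.9 days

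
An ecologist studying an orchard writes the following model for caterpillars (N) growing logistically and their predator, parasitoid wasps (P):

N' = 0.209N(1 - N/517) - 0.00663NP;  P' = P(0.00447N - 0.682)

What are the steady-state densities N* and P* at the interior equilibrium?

From dP/dt = 0 with P > 0: 0.00447N* = 0.682, so N* = 153.
Substitute into dN/dt = 0: 0.209(1 - 153/517) = 0.00663P*.
The bracket is 0.705, giving P* = 0.147/0.00663 = 22.2.

N* ≈ 153, P* ≈ 22.2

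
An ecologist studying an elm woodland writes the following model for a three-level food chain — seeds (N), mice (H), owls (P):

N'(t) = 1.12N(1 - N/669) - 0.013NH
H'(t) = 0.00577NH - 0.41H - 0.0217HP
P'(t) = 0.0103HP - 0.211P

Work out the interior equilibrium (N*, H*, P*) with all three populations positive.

From dP/dt = 0: 0.0103H* = 0.211, so H* = 20.5.
From dN/dt = 0: 1.12(1 - N*/669) = 0.013·20.5, giving N* = 669·(1 - 0.238) = 510.
From dH/dt = 0: 0.00577·510 - 0.41 = 0.0217P*, so P* = 2.53/0.0217 = 117.

N* ≈ 510, H* ≈ 20.5, P* ≈ 117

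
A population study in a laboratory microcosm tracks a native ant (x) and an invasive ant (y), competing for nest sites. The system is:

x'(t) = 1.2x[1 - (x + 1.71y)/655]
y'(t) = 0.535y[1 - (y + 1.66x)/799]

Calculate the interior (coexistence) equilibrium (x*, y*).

Setting both brackets to zero gives the nullclines x + 1.71y = 655 and 1.66x + y = 799.
Substituting y = 799 - 1.66x into the first: x(1 - 1.71·1.66) = 655 - 1.71·799.
So x* = -711/-1.84 = 387, and then y* = 799 - 1.66·387 = 157.

x* ≈ 387, y* ≈ 157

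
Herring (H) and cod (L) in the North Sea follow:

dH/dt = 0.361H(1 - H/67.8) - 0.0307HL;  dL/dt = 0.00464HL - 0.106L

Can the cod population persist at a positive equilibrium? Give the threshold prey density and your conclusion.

The predator equation gives dL/dt > 0 only when H > 0.106/0.00464 = 22.8.
Without the predator, H → K = 67.8. Since 67.8 > 22.8, the predator can invade and persist.

Threshold H = 22.8; K > 22.8, so yes, the predator persists.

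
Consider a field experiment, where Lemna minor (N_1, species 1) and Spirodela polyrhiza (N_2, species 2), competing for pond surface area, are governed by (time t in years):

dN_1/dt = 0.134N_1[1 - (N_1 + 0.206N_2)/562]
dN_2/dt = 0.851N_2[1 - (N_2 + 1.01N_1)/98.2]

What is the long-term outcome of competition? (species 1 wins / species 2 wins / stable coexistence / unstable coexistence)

Compare the nullcline intercepts: K1/α12 = 562/0.206 = 2730 > K2 = 98.2; K2/α21 = 98.2/1.01 = 97.2 < K1 = 562.
Since the inequalities point opposite ways, species 1 can invade but species 2 cannot.

species 1 excludes species 2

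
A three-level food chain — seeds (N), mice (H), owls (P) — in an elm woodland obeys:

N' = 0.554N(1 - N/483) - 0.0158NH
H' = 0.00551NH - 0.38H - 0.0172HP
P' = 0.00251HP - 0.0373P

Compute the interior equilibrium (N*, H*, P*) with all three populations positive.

N* ≈ 278, H* ≈ 14.9, P* ≈ 67.1

From dP/dt = 0: 0.00251H* = 0.0373, so H* = 14.9.
From dN/dt = 0: 0.554(1 - N*/483) = 0.0158·14.9, giving N* = 483·(1 - 0.424) = 278.
From dH/dt = 0: 0.00551·278 - 0.38 = 0.0172P*, so P* = 1.15/0.0172 = 67.1.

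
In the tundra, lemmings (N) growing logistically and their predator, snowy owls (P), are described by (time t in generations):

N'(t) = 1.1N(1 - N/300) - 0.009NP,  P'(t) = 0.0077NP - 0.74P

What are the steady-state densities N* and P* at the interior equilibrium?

N* ≈ 96.1, P* ≈ 83.1

From dP/dt = 0 with P > 0: 0.0077N* = 0.74, so N* = 96.1.
Substitute into dN/dt = 0: 1.1(1 - 96.1/300) = 0.009P*.
The bracket is 0.68, giving P* = 0.748/0.009 = 83.1.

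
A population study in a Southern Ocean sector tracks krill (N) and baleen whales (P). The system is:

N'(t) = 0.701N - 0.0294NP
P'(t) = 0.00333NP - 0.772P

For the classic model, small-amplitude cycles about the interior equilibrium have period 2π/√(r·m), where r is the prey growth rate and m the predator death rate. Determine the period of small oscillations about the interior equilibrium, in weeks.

T ≈ 8.54 weeks

Here r = 0.701 and m = 0.772, so r·m = 0.541.
ω = √0.541 = 0.736 per week, hence T = 2π/ω ≈ 8.54 weeks.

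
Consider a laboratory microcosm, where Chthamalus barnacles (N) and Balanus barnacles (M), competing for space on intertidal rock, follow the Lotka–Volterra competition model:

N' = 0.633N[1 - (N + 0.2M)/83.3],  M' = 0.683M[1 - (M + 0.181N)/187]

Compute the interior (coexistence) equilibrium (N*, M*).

Setting both brackets to zero gives the nullclines N + 0.2M = 83.3 and 0.181N + M = 187.
Substituting M = 187 - 0.181N into the first: N(1 - 0.2·0.181) = 83.3 - 0.2·187.
So N* = 45.9/0.964 = 47.6, and then M* = 187 - 0.181·47.6 = 178.

N* ≈ 47.6, M* ≈ 178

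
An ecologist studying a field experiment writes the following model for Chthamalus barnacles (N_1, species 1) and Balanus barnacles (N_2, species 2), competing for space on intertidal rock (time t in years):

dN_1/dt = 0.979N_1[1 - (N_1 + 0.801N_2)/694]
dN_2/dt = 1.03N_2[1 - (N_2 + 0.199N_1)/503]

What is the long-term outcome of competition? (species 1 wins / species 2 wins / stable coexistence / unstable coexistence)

stable coexistence

Compare the nullcline intercepts: K1/α12 = 694/0.801 = 866 > K2 = 503; K2/α21 = 503/0.199 = 2530 > K1 = 694.
Since both inequalities hold, each species can invade when rare, so the interior equilibrium is stable.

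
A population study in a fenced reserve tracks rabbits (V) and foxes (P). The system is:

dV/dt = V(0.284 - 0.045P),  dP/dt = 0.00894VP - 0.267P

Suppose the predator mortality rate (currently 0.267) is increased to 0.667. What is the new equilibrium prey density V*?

At the interior fixed point, setting dP/dt = 0 with P > 0 fixes V* = (predator death rate)/(VP coefficient) — independent of the other coefficients.
With the change, V* = 0.667/0.00894 = 74.6; it rises from 29.9.

V* ≈ 74.6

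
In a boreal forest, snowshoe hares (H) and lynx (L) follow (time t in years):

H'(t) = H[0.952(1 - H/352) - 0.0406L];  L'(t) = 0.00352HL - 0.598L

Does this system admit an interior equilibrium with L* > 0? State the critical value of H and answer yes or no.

The predator equation gives dL/dt > 0 only when H > 0.598/0.00352 = 170.
Without the predator, H → K = 352. Since 352 > 170, the predator can invade and persist.

Threshold H = 170; K > 170, so yes, the predator persists.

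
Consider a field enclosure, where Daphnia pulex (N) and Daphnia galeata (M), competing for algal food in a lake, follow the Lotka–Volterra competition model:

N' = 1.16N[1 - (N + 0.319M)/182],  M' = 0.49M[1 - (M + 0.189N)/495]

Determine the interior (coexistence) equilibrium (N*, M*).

N* ≈ 25.6, M* ≈ 490

Setting both brackets to zero gives the nullclines N + 0.319M = 182 and 0.189N + M = 495.
Substituting M = 495 - 0.189N into the first: N(1 - 0.319·0.189) = 182 - 0.319·495.
So N* = 24.1/0.94 = 25.6, and then M* = 495 - 0.189·25.6 = 490.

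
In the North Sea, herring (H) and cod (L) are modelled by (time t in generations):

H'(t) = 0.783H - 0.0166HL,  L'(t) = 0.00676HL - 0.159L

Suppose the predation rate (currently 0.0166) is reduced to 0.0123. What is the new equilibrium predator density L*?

L* ≈ 63.7

At the interior fixed point, setting dH/dt = 0 with H > 0 fixes L* = (prey growth rate)/(HL coefficient) — independent of the other coefficients.
With the change, L* = 0.783/0.0123 = 63.7; it rises from 47.2.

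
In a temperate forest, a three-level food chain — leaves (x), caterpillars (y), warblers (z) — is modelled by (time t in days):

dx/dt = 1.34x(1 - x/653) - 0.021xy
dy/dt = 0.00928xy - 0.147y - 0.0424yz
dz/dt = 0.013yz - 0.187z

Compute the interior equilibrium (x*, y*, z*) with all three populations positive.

From dz/dt = 0: 0.013y* = 0.187, so y* = 14.4.
From dx/dt = 0: 1.34(1 - x*/653) = 0.021·14.4, giving x* = 653·(1 - 0.225) = 506.
From dy/dt = 0: 0.00928·506 - 0.147 = 0.0424z*, so z* = 4.55/0.0424 = 107.

x* ≈ 506, y* ≈ 14.4, z* ≈ 107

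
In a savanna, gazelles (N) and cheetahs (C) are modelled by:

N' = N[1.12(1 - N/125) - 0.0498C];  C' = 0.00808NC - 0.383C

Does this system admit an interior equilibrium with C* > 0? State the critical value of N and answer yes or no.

Threshold N = 47.4; K > 47.4, so yes, the predator persists.

The predator equation gives dC/dt > 0 only when N > 0.383/0.00808 = 47.4.
Without the predator, N → K = 125. Since 125 > 47.4, the predator can invade and persist.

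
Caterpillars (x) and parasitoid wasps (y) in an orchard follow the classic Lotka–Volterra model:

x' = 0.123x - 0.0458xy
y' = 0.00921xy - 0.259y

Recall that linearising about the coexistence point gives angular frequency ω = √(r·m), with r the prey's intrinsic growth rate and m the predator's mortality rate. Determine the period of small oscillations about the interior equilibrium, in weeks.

T ≈ 35.2 weeks

Here r = 0.123 and m = 0.259, so r·m = 0.0319.
ω = √0.0319 = 0.178 per week, hence T = 2π/ω ≈ 35.2 weeks.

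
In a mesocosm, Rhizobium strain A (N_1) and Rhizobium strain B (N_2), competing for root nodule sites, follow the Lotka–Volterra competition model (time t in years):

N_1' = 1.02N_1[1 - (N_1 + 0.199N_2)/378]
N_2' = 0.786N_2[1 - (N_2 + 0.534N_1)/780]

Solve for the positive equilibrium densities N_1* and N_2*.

N_1* ≈ 249, N_2* ≈ 647

Setting both brackets to zero gives the nullclines N_1 + 0.199N_2 = 378 and 0.534N_1 + N_2 = 780.
Substituting N_2 = 780 - 0.534N_1 into the first: N_1(1 - 0.199·0.534) = 378 - 0.199·780.
So N_1* = 223/0.894 = 249, and then N_2* = 780 - 0.534·249 = 647.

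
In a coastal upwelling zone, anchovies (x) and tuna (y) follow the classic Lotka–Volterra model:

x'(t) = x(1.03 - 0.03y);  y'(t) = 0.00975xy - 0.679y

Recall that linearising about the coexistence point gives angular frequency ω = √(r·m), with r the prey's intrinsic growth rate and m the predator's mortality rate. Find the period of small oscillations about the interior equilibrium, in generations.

Here r = 1.03 and m = 0.679, so r·m = 0.699.
ω = √0.699 = 0.836 per generation, hence T = 2π/ω ≈ 7.51 generations.

T ≈ 7.51 generations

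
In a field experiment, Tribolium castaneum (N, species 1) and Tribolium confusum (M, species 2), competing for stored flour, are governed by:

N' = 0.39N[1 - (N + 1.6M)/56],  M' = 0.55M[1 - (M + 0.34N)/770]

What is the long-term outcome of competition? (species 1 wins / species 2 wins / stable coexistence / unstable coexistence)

species 2 excludes species 1

Compare the nullcline intercepts: K1/α12 = 56/1.6 = 35 < K2 = 770; K2/α21 = 770/0.34 = 2260 > K1 = 56.
Since the inequalities point opposite ways, species 2 can invade but species 1 cannot.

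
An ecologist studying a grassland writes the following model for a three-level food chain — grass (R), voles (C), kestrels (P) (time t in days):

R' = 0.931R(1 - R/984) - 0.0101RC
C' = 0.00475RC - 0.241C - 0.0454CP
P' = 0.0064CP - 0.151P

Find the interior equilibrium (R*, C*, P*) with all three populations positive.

R* ≈ 732, C* ≈ 23.6, P* ≈ 71.3

From dP/dt = 0: 0.0064C* = 0.151, so C* = 23.6.
From dR/dt = 0: 0.931(1 - R*/984) = 0.0101·23.6, giving R* = 984·(1 - 0.256) = 732.
From dC/dt = 0: 0.00475·732 - 0.241 = 0.0454P*, so P* = 3.24/0.0454 = 71.3.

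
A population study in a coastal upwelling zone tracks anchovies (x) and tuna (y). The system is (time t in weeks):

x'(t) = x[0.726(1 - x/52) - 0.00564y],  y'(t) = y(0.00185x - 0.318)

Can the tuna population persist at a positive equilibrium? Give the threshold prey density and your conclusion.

The predator equation gives dy/dt > 0 only when x > 0.318/0.00185 = 172.
Without the predator, x → K = 52. Since 52 < 172, the predator cannot invade.

Threshold x = 172; K < 172, so no, the predator goes extinct.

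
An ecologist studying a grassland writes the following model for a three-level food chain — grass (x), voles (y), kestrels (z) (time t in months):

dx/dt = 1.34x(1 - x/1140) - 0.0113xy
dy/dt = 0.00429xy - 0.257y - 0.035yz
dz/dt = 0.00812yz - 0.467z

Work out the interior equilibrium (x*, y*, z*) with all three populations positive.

x* ≈ 587, y* ≈ 57.5, z* ≈ 64.6

From dz/dt = 0: 0.00812y* = 0.467, so y* = 57.5.
From dx/dt = 0: 1.34(1 - x*/1140) = 0.0113·57.5, giving x* = 1140·(1 - 0.485) = 587.
From dy/dt = 0: 0.00429·587 - 0.257 = 0.035z*, so z* = 2.26/0.035 = 64.6.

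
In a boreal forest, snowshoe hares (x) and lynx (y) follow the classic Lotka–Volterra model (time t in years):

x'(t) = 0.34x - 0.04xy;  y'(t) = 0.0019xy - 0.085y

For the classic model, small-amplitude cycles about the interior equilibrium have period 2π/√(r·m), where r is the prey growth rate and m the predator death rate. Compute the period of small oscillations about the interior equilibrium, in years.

T ≈ 37 years

Here r = 0.34 and m = 0.085, so r·m = 0.0289.
ω = √0.0289 = 0.17 per year, hence T = 2π/ω ≈ 37 years.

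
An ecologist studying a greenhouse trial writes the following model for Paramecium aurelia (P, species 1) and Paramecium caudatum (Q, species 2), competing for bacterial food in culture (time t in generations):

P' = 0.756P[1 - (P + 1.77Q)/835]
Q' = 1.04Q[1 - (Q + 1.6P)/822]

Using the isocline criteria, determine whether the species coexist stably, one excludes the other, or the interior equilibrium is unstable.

Compare the nullcline intercepts: K1/α12 = 835/1.77 = 472 < K2 = 822; K2/α21 = 822/1.6 = 514 < K1 = 835.
Since both are reversed, neither can invade when rare; the interior point is a saddle.

unstable coexistence (outcome depends on initial conditions)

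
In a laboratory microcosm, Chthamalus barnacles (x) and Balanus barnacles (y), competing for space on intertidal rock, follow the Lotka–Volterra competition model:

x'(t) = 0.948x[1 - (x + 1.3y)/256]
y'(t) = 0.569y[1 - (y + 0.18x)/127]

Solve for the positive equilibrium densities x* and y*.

x* ≈ 119, y* ≈ 106

Setting both brackets to zero gives the nullclines x + 1.3y = 256 and 0.18x + y = 127.
Substituting y = 127 - 0.18x into the first: x(1 - 1.3·0.18) = 256 - 1.3·127.
So x* = 90.9/0.766 = 119, and then y* = 127 - 0.18·119 = 106.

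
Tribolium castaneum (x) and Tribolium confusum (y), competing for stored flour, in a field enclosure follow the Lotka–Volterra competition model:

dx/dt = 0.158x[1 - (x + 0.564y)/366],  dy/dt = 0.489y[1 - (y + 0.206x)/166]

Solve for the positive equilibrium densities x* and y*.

x* ≈ 308, y* ≈ 103

Setting both brackets to zero gives the nullclines x + 0.564y = 366 and 0.206x + y = 166.
Substituting y = 166 - 0.206x into the first: x(1 - 0.564·0.206) = 366 - 0.564·166.
So x* = 272/0.884 = 308, and then y* = 166 - 0.206·308 = 103.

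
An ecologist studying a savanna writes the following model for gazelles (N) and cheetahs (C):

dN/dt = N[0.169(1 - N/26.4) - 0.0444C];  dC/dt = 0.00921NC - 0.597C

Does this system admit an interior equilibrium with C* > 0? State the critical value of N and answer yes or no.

Threshold N = 64.8; K < 64.8, so no, the predator goes extinct.

The predator equation gives dC/dt > 0 only when N > 0.597/0.00921 = 64.8.
Without the predator, N → K = 26.4. Since 26.4 < 64.8, the predator cannot invade.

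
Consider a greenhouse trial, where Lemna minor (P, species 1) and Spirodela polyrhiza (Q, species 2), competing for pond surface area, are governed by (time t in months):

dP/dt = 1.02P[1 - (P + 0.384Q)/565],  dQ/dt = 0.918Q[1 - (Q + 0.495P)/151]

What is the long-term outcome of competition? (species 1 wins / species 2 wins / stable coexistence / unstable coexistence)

Compare the nullcline intercepts: K1/α12 = 565/0.384 = 1470 > K2 = 151; K2/α21 = 151/0.495 = 305 < K1 = 565.
Since the inequalities point opposite ways, species 1 can invade but species 2 cannot.

species 1 excludes species 2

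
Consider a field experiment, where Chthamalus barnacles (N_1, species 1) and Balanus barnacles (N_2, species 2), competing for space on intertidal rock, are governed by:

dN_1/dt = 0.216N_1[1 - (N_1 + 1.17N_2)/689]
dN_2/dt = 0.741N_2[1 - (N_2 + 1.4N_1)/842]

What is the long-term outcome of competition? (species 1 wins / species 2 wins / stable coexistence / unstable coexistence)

unstable coexistence (outcome depends on initial conditions)

Compare the nullcline intercepts: K1/α12 = 689/1.17 = 589 < K2 = 842; K2/α21 = 842/1.4 = 601 < K1 = 689.
Since both are reversed, neither can invade when rare; the interior point is a saddle.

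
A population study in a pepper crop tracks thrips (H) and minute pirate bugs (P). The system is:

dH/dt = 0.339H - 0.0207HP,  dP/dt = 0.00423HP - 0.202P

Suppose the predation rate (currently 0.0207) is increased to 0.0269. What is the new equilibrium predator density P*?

P* ≈ 12.6

At the interior fixed point, setting dH/dt = 0 with H > 0 fixes P* = (prey growth rate)/(HP coefficient) — independent of the other coefficients.
With the change, P* = 0.339/0.0269 = 12.6; it falls from 16.4.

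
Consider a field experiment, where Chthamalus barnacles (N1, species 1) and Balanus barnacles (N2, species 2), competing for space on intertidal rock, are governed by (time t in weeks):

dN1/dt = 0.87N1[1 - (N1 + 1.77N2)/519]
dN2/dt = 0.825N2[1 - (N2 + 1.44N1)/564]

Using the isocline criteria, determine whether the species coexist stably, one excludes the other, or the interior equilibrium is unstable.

unstable coexistence (outcome depends on initial conditions)

Compare the nullcline intercepts: K1/α12 = 519/1.77 = 293 < K2 = 564; K2/α21 = 564/1.44 = 392 < K1 = 519.
Since both are reversed, neither can invade when rare; the interior point is a saddle.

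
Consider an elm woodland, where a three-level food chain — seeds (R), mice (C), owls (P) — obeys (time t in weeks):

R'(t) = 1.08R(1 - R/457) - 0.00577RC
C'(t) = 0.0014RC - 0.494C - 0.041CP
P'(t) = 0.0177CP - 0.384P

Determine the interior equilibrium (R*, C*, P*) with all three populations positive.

From dP/dt = 0: 0.0177C* = 0.384, so C* = 21.7.
From dR/dt = 0: 1.08(1 - R*/457) = 0.00577·21.7, giving R* = 457·(1 - 0.116) = 404.
From dC/dt = 0: 0.0014·404 - 0.494 = 0.041P*, so P* = 0.0716/0.041 = 1.75.

R* ≈ 404, C* ≈ 21.7, P* ≈ 1.75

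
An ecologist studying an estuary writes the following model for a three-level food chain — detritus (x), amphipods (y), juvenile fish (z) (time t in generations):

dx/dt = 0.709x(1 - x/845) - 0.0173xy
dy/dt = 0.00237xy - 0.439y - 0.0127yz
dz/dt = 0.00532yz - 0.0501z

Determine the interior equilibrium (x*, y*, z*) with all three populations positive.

From dz/dt = 0: 0.00532y* = 0.0501, so y* = 9.42.
From dx/dt = 0: 0.709(1 - x*/845) = 0.0173·9.42, giving x* = 845·(1 - 0.23) = 651.
From dy/dt = 0: 0.00237·651 - 0.439 = 0.0127z*, so z* = 1.1/0.0127 = 86.9.

x* ≈ 651, y* ≈ 9.42, z* ≈ 86.9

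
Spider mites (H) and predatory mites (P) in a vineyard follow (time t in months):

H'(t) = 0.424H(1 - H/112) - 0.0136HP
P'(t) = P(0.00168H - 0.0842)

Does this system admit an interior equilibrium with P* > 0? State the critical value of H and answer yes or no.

The predator equation gives dP/dt > 0 only when H > 0.0842/0.00168 = 50.1.
Without the predator, H → K = 112. Since 112 > 50.1, the predator can invade and persist.

Threshold H = 50.1; K > 50.1, so yes, the predator persists.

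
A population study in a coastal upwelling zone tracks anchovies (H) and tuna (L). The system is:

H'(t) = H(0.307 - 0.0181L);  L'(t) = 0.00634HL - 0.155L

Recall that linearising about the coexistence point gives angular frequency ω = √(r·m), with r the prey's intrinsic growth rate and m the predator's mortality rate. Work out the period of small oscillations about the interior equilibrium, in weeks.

T ≈ 28.8 weeks

Here r = 0.307 and m = 0.155, so r·m = 0.0476.
ω = √0.0476 = 0.218 per week, hence T = 2π/ω ≈ 28.8 weeks.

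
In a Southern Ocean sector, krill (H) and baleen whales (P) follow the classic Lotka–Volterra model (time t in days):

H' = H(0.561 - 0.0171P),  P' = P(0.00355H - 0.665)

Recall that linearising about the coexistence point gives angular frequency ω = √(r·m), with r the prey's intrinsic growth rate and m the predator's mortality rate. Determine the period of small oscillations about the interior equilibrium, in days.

T ≈ 10.3 days

Here r = 0.561 and m = 0.665, so r·m = 0.373.
ω = √0.373 = 0.611 per day, hence T = 2π/ω ≈ 10.3 days.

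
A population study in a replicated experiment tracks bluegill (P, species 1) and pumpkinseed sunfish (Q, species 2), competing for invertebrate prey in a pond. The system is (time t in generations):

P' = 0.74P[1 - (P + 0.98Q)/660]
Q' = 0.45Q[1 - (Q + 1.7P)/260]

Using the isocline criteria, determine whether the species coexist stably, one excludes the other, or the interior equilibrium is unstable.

species 1 excludes species 2

Compare the nullcline intercepts: K1/α12 = 660/0.98 = 673 > K2 = 260; K2/α21 = 260/1.7 = 153 < K1 = 660.
Since the inequalities point opposite ways, species 1 can invade but species 2 cannot.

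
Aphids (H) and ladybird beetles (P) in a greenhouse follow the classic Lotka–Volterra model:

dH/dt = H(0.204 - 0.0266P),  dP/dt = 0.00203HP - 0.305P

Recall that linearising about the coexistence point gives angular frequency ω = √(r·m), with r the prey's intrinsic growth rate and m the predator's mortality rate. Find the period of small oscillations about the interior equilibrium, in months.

Here r = 0.204 and m = 0.305, so r·m = 0.0622.
ω = √0.0622 = 0.249 per month, hence T = 2π/ω ≈ 25.2 months.

T ≈ 25.2 months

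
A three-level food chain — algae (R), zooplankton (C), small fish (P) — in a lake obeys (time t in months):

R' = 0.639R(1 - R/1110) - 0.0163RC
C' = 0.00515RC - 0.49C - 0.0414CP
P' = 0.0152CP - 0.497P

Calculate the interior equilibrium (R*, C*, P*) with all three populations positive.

R* ≈ 184, C* ≈ 32.7, P* ≈ 11.1

From dP/dt = 0: 0.0152C* = 0.497, so C* = 32.7.
From dR/dt = 0: 0.639(1 - R*/1110) = 0.0163·32.7, giving R* = 1110·(1 - 0.834) = 184.
From dC/dt = 0: 0.00515·184 - 0.49 = 0.0414P*, so P* = 0.459/0.0414 = 11.1.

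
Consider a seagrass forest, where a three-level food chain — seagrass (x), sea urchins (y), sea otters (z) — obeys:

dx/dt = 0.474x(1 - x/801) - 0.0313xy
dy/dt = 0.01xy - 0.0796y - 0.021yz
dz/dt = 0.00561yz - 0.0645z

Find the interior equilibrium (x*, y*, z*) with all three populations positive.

From dz/dt = 0: 0.00561y* = 0.0645, so y* = 11.5.
From dx/dt = 0: 0.474(1 - x*/801) = 0.0313·11.5, giving x* = 801·(1 - 0.759) = 193.
From dy/dt = 0: 0.01·193 - 0.0796 = 0.021z*, so z* = 1.85/0.021 = 88.1.

x* ≈ 193, y* ≈ 11.5, z* ≈ 88.1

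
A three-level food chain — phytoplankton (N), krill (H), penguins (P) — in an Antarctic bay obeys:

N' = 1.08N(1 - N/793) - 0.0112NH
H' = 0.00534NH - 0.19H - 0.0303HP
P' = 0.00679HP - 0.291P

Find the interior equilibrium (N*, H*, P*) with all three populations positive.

N* ≈ 441, H* ≈ 42.9, P* ≈ 71.4

From dP/dt = 0: 0.00679H* = 0.291, so H* = 42.9.
From dN/dt = 0: 1.08(1 - N*/793) = 0.0112·42.9, giving N* = 793·(1 - 0.444) = 441.
From dH/dt = 0: 0.00534·441 - 0.19 = 0.0303P*, so P* = 2.16/0.0303 = 71.4.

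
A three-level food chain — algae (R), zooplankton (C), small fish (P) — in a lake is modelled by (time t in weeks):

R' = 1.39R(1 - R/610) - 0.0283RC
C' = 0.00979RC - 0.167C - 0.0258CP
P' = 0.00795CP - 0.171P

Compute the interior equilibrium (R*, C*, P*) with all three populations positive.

R* ≈ 343, C* ≈ 21.5, P* ≈ 124

From dP/dt = 0: 0.00795C* = 0.171, so C* = 21.5.
From dR/dt = 0: 1.39(1 - R*/610) = 0.0283·21.5, giving R* = 610·(1 - 0.438) = 343.
From dC/dt = 0: 0.00979·343 - 0.167 = 0.0258P*, so P* = 3.19/0.0258 = 124.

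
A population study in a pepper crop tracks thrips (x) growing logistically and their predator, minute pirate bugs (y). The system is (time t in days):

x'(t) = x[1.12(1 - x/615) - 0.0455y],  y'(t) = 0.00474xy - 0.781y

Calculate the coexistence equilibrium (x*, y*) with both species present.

x* ≈ 165, y* ≈ 18

From dy/dt = 0 with y > 0: 0.00474x* = 0.781, so x* = 165.
Substitute into dx/dt = 0: 1.12(1 - 165/615) = 0.0455y*.
The bracket is 0.732, giving y* = 0.82/0.0455 = 18.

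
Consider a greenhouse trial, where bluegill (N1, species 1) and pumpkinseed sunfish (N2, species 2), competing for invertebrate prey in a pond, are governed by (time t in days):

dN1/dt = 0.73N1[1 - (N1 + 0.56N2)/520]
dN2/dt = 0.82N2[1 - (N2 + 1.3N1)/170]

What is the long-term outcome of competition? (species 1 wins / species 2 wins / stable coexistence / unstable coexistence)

Compare the nullcline intercepts: K1/α12 = 520/0.56 = 929 > K2 = 170; K2/α21 = 170/1.3 = 131 < K1 = 520.
Since the inequalities point opposite ways, species 1 can invade but species 2 cannot.

species 1 excludes species 2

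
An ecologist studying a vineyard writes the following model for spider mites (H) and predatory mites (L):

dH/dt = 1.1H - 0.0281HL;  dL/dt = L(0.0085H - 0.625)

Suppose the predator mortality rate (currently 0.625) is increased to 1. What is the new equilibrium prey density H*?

At the interior fixed point, setting dL/dt = 0 with L > 0 fixes H* = (predator death rate)/(HL coefficient) — independent of the other coefficients.
With the change, H* = 1/0.0085 = 118; it rises from 73.5.

H* ≈ 118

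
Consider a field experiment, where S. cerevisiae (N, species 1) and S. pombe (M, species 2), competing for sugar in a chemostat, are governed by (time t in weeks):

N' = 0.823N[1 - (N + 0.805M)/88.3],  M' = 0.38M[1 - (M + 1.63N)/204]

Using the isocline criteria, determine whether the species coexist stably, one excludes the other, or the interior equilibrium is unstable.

species 2 excludes species 1

Compare the nullcline intercepts: K1/α12 = 88.3/0.805 = 110 < K2 = 204; K2/α21 = 204/1.63 = 125 > K1 = 88.3.
Since the inequalities point opposite ways, species 2 can invade but species 1 cannot.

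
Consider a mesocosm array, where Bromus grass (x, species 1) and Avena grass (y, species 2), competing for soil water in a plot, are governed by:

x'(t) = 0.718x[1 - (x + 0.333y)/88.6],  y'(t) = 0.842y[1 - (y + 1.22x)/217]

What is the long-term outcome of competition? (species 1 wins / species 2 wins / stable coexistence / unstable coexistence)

stable coexistence

Compare the nullcline intercepts: K1/α12 = 88.6/0.333 = 266 > K2 = 217; K2/α21 = 217/1.22 = 178 > K1 = 88.6.
Since both inequalities hold, each species can invade when rare, so the interior equilibrium is stable.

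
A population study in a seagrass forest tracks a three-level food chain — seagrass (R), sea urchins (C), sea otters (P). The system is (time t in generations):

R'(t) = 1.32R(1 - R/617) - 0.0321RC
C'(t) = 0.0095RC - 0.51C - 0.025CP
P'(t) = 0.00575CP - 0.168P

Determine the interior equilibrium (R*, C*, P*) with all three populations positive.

From dP/dt = 0: 0.00575C* = 0.168, so C* = 29.2.
From dR/dt = 0: 1.32(1 - R*/617) = 0.0321·29.2, giving R* = 617·(1 - 0.711) = 179.
From dC/dt = 0: 0.0095·179 - 0.51 = 0.025P*, so P* = 1.19/0.025 = 47.5.

R* ≈ 179, C* ≈ 29.2, P* ≈ 47.5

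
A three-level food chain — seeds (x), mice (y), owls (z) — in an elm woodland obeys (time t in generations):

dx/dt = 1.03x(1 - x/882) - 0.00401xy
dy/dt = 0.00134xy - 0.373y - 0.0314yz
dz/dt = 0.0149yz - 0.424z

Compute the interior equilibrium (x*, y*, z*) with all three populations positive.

From dz/dt = 0: 0.0149y* = 0.424, so y* = 28.5.
From dx/dt = 0: 1.03(1 - x*/882) = 0.00401·28.5, giving x* = 882·(1 - 0.111) = 784.
From dy/dt = 0: 0.00134·784 - 0.373 = 0.0314z*, so z* = 0.678/0.0314 = 21.6.

x* ≈ 784, y* ≈ 28.5, z* ≈ 21.6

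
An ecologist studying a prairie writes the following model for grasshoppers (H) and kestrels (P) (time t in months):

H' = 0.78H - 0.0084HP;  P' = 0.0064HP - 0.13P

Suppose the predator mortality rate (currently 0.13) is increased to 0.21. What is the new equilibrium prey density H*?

H* ≈ 32.8

At the interior fixed point, setting dP/dt = 0 with P > 0 fixes H* = (predator death rate)/(HP coefficient) — independent of the other coefficients.
With the change, H* = 0.21/0.0064 = 32.8; it rises from 20.3.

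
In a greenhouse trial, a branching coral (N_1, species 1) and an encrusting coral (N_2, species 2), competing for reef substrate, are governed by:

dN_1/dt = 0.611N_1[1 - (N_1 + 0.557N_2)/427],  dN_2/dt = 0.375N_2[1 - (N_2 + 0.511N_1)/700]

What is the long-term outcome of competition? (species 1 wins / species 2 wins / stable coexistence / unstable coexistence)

stable coexistence

Compare the nullcline intercepts: K1/α12 = 427/0.557 = 767 > K2 = 700; K2/α21 = 700/0.511 = 1370 > K1 = 427.
Since both inequalities hold, each species can invade when rare, so the interior equilibrium is stable.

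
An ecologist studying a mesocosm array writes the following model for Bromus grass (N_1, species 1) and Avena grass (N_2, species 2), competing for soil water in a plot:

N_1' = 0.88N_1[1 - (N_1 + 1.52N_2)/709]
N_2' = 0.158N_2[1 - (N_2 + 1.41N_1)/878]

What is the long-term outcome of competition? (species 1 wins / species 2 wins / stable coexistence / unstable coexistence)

unstable coexistence (outcome depends on initial conditions)

Compare the nullcline intercepts: K1/α12 = 709/1.52 = 466 < K2 = 878; K2/α21 = 878/1.41 = 623 < K1 = 709.
Since both are reversed, neither can invade when rare; the interior point is a saddle.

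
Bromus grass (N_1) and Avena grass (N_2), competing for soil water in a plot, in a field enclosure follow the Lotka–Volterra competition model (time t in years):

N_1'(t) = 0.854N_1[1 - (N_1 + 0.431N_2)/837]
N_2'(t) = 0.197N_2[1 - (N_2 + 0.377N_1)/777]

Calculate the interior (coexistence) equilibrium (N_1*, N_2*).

Setting both brackets to zero gives the nullclines N_1 + 0.431N_2 = 837 and 0.377N_1 + N_2 = 777.
Substituting N_2 = 777 - 0.377N_1 into the first: N_1(1 - 0.431·0.377) = 837 - 0.431·777.
So N_1* = 502/0.838 = 600, and then N_2* = 777 - 0.377·600 = 551.

N_1* ≈ 600, N_2* ≈ 551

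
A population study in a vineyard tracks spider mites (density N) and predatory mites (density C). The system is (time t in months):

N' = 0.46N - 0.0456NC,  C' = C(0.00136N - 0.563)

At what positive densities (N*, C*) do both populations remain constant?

Set dC/dt = 0 with C > 0: 0.00136N - 0.563 = 0, so N* = 0.563/0.00136 = 414.
Set dN/dt = 0 with N > 0: 0.46 - 0.0456C = 0, so C* = 0.46/0.0456 = 10.1.

N* ≈ 414, C* ≈ 10.1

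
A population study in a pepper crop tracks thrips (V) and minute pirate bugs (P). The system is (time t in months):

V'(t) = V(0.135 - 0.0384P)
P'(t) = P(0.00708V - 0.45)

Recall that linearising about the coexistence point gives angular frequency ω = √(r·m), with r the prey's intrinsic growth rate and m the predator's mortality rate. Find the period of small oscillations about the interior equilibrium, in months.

T ≈ 25.5 months

Here r = 0.135 and m = 0.45, so r·m = 0.0608.
ω = √0.0608 = 0.246 per month, hence T = 2π/ω ≈ 25.5 months.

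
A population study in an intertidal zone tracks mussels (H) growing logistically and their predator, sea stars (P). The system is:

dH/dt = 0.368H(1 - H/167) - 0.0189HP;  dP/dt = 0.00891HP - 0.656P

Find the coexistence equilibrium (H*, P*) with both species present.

From dP/dt = 0 with P > 0: 0.00891H* = 0.656, so H* = 73.6.
Substitute into dH/dt = 0: 0.368(1 - 73.6/167) = 0.0189P*.
The bracket is 0.559, giving P* = 0.206/0.0189 = 10.9.

H* ≈ 73.6, P* ≈ 10.9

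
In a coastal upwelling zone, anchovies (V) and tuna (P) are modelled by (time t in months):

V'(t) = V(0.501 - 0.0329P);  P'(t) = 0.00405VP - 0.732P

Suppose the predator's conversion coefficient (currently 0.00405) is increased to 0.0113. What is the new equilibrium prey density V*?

At the interior fixed point, setting dP/dt = 0 with P > 0 fixes V* = (predator death rate)/(VP coefficient) — independent of the other coefficients.
With the change, V* = 0.732/0.0113 = 64.8; it falls from 181.

V* ≈ 64.8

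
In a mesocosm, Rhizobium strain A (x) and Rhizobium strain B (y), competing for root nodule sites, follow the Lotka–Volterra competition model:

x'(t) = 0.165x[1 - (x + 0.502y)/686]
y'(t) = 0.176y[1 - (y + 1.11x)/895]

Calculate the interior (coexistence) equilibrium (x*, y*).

x* ≈ 535, y* ≈ 302

Setting both brackets to zero gives the nullclines x + 0.502y = 686 and 1.11x + y = 895.
Substituting y = 895 - 1.11x into the first: x(1 - 0.502·1.11) = 686 - 0.502·895.
So x* = 237/0.443 = 535, and then y* = 895 - 1.11·535 = 302.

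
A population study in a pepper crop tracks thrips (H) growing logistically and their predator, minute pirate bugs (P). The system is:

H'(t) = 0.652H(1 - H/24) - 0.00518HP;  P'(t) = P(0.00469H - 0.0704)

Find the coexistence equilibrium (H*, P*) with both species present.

H* ≈ 15, P* ≈ 47.1

From dP/dt = 0 with P > 0: 0.00469H* = 0.0704, so H* = 15.
Substitute into dH/dt = 0: 0.652(1 - 15/24) = 0.00518P*.
The bracket is 0.375, giving P* = 0.244/0.00518 = 47.1.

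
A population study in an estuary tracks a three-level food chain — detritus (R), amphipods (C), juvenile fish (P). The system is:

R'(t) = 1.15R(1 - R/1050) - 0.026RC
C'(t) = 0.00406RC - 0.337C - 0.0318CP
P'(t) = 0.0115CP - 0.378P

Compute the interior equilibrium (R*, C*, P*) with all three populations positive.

R* ≈ 270, C* ≈ 32.9, P* ≈ 23.8

From dP/dt = 0: 0.0115C* = 0.378, so C* = 32.9.
From dR/dt = 0: 1.15(1 - R*/1050) = 0.026·32.9, giving R* = 1050·(1 - 0.743) = 270.
From dC/dt = 0: 0.00406·270 - 0.337 = 0.0318P*, so P* = 0.758/0.0318 = 23.8.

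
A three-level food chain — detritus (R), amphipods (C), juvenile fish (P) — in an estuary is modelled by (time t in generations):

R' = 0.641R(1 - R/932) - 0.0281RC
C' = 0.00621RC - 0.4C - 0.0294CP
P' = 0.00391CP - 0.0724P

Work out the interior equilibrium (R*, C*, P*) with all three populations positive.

From dP/dt = 0: 0.00391C* = 0.0724, so C* = 18.5.
From dR/dt = 0: 0.641(1 - R*/932) = 0.0281·18.5, giving R* = 932·(1 - 0.812) = 175.
From dC/dt = 0: 0.00621·175 - 0.4 = 0.0294P*, so P* = 0.69/0.0294 = 23.5.

R* ≈ 175, C* ≈ 18.5, P* ≈ 23.5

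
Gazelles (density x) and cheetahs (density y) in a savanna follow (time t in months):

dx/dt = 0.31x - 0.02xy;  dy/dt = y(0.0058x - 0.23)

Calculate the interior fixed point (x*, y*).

Set dy/dt = 0 with y > 0: 0.0058x - 0.23 = 0, so x* = 0.23/0.0058 = 39.7.
Set dx/dt = 0 with x > 0: 0.31 - 0.02y = 0, so y* = 0.31/0.02 = 15.5.

x* ≈ 39.7, y* ≈ 15.5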